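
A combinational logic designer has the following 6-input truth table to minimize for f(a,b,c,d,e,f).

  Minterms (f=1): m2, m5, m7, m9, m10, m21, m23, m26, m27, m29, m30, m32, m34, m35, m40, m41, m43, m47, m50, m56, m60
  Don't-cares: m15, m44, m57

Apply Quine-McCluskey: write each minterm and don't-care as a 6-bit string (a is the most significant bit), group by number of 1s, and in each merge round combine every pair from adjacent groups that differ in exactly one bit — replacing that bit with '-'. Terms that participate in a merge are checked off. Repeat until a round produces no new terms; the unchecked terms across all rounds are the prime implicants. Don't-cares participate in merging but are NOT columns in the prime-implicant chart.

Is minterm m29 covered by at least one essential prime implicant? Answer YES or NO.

YES

Round 0: 000010✓ 000101✓ 000111✓ 001001✓ 001010✓ 001111✓ 010101✓ 010111✓ 011010✓ 011011✓ 011101✓ 011110✓ 100000✓ 100010✓ 100011✓ 101000✓ 101001✓ 101011✓ 101100✓ 101111✓ 110010✓ 111000✓ 111001✓ 111100✓
Round 1: -00010 -01001 -01111 0-0101✓ 0-0111✓ 0-1010 00-010 00-111 0001-1✓ 01-101 0101-1✓ 011-10 01101- 1-0010 1-1000✓ 1-1001✓ 1-1100✓ 10-000 10-011 1000-0 10001- 101-00✓ 101-11 1010-1 10100-✓ 111-00✓ 11100-✓
Round 2: 0-01-1 1-1-00 1-100-
PIs = {-00010, -01001, -01111, 0-01-1, 0-1010, 00-010, 00-111, 01-101, 011-10, 01101-, 1-0010, 1-1-00, 1-100-, 10-000, 10-011, 1000-0, 10001-, 101-11, 1010-1}
Coverage chart:
  m2: -00010,00-010
  m5: 0-01-1 ←essential
  m7: 0-01-1,00-111
  m9: -01001 ←essential
  m10: 0-1010,00-010
  m21: 0-01-1,01-101
  m23: 0-01-1 ←essential
  m26: 0-1010,011-10,01101-
  m27: 01101- ←essential
  m29: 01-101 ←essential
  m30: 011-10 ←essential
  m32: 10-000,1000-0
  m34: -00010,1-0010,1000-0,10001-
  m35: 10-011,10001-
  m40: 1-1-00,1-100-,10-000
  m41: -01001,1-100-,1010-1
  m43: 10-011,101-11,1010-1
  m47: -01111,101-11
  m50: 1-0010 ←essential
  m56: 1-1-00,1-100-
  m60: 1-1-00 ←essential
Essential: -01001, 0-01-1, 01-101, 011-10, 01101-, 1-0010, 1-1-00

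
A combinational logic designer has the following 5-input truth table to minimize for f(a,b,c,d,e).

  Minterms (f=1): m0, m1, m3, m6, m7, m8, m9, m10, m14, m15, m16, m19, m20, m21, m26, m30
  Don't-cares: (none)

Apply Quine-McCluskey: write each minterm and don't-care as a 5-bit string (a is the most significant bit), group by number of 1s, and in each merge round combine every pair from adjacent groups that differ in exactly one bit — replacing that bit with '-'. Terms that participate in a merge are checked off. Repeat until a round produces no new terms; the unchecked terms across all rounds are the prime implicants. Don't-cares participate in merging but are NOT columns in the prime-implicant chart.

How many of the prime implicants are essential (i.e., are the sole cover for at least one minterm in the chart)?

size-2^0 implicants → 00000(✓)  00001(✓)  00011(✓)  00110(✓)  00111(✓)  01000(✓)  01001(✓)  01010(✓)  01110(✓)  01111(✓)  10000(✓)  10011(✓)  10100(✓)  10101(✓)  11010(✓)  11110(✓)
size-2^1 implicants → -0000  -0011  -1010(✓)  -1110(✓)  0-000(✓)  0-001(✓)  0-110(✓)  0-111(✓)  00-11  000-1  0000-(✓)  0011-(✓)  01-10(✓)  010-0  0100-(✓)  0111-(✓)  10-00  1010-  11-10(✓)
size-2^2 implicants → -1-10  0-00-  0-11-
Unchecked terms (primes): -0000, -0011, -1-10, 0-00-, 0-11-, 00-11, 000-1, 010-0, 10-00, 1010-
Minterm coverage:
  m0 ⊆ -0000,0-00-
  m1 ⊆ 0-00-,000-1
  m3 ⊆ -0011,00-11,000-1
  m6 ⊆ 0-11- [E]
  m7 ⊆ 0-11-,00-11
  m8 ⊆ 0-00-,010-0
  m9 ⊆ 0-00- [E]
  m10 ⊆ -1-10,010-0
  m14 ⊆ -1-10,0-11-
  m15 ⊆ 0-11- [E]
  m16 ⊆ -0000,10-00
  m19 ⊆ -0011 [E]
  m20 ⊆ 10-00,1010-
  m21 ⊆ 1010- [E]
  m26 ⊆ -1-10 [E]
  m30 ⊆ -1-10 [E]
E = {-0011, -1-10, 0-00-, 0-11-, 1010-}

5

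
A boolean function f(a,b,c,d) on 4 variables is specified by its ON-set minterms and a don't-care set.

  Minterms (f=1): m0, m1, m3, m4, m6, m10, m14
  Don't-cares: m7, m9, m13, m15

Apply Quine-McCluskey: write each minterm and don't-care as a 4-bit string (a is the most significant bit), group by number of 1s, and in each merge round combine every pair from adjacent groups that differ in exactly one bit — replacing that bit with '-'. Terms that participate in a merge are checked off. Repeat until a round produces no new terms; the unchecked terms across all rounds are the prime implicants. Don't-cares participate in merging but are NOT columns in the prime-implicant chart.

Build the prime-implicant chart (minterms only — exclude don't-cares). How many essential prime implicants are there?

Round 0: 0000✓ 0001✓ 0011✓ 0100✓ 0110✓ 0111✓ 1001✓ 1010✓ 1101✓ 1110✓ 1111✓
Round 1: -001 -110✓ -111✓ 0-00 0-11 00-1 000- 01-0 011-✓ 1-01 1-10 11-1 111-✓
Round 2: -11-
PIs = {-001, -11-, 0-00, 0-11, 00-1, 000-, 01-0, 1-01, 1-10, 11-1}
Coverage chart:
  m0: 0-00,000-
  m1: -001,00-1,000-
  m3: 0-11,00-1
  m4: 0-00,01-0
  m6: -11-,01-0
  m10: 1-10 ←essential
  m14: -11-,1-10
Essential: 1-10

1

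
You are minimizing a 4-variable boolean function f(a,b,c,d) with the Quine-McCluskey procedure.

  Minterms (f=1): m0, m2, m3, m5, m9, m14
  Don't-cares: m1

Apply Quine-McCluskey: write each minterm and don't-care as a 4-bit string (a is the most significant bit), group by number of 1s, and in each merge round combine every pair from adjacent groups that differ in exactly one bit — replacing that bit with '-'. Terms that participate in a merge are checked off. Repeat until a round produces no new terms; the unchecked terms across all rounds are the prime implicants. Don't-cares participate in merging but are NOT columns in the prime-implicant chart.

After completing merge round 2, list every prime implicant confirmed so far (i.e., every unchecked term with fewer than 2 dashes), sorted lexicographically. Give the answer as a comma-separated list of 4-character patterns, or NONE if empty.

-001, 0-01, 1110

Round 0: 0000✓ 0001✓ 0010✓ 0011✓ 0101✓ 1001✓ 1110
Round 1: -001 0-01 00-0✓ 00-1✓ 000-✓ 001-✓
Round 2: 00--
PIs = {-001, 0-01, 00--, 1110}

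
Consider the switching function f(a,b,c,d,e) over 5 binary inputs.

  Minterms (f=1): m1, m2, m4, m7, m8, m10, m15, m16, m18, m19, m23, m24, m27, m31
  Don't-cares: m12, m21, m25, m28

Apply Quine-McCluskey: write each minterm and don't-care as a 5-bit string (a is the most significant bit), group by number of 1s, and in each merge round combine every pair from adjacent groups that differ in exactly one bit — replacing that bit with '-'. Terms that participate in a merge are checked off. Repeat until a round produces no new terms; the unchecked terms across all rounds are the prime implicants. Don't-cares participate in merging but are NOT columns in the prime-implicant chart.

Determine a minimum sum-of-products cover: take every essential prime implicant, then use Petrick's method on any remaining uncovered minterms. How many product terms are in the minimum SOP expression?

7

size-2^0 implicants → 00001  00010(✓)  00100(✓)  00111(✓)  01000(✓)  01010(✓)  01100(✓)  01111(✓)  10000(✓)  10010(✓)  10011(✓)  10101(✓)  10111(✓)  11000(✓)  11001(✓)  11011(✓)  11100(✓)  11111(✓)
size-2^1 implicants → -0010  -0111(✓)  -1000(✓)  -1100(✓)  -1111(✓)  0-010  0-100  0-111(✓)  01-00(✓)  010-0  1-000  1-011(✓)  1-111(✓)  10-11(✓)  100-0  1001-  101-1  11-00(✓)  11-11(✓)  110-1  1100-
size-2^2 implicants → --111  -1-00  1--11
Unchecked terms (primes): --111, -0010, -1-00, 0-010, 0-100, 00001, 010-0, 1--11, 1-000, 100-0, 1001-, 101-1, 110-1, 1100-
Minterm coverage:
  m1 ⊆ 00001 [E]
  m2 ⊆ -0010,0-010
  m4 ⊆ 0-100 [E]
  m7 ⊆ --111 [E]
  m8 ⊆ -1-00,010-0
  m10 ⊆ 0-010,010-0
  m15 ⊆ --111 [E]
  m16 ⊆ 1-000,100-0
  m18 ⊆ -0010,100-0,1001-
  m19 ⊆ 1--11,1001-
  m23 ⊆ --111,1--11,101-1
  m24 ⊆ -1-00,1-000,1100-
  m27 ⊆ 1--11,110-1
  m31 ⊆ --111,1--11
E = {--111, 0-100, 00001}
Petrick residual → -0010, 010-0, 1--11, 1-000
Cover = cde + b'c'de' + a'cd'e' + a'b'c'd'e + a'bc'e' + ade + ac'd'e'  |cover|=7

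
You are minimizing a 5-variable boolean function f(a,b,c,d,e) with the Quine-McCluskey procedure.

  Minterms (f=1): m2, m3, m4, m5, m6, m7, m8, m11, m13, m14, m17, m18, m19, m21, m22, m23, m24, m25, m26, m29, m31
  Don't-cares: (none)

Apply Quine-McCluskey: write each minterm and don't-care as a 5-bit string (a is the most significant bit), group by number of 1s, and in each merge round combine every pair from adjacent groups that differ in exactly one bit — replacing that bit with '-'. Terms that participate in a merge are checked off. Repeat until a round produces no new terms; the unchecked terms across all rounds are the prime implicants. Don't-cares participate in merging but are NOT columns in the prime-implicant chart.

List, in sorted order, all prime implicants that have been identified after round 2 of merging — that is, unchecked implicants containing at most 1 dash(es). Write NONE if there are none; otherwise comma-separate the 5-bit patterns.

[col 0] 00010*, 00011*, 00100*, 00101*, 00110*, 00111*, 01000*, 01011*, 01101*, 01110*, 10001*, 10010*, 10011*, 10101*, 10110*, 10111*, 11000*, 11001*, 11010*, 11101*, 11111*
[col 1] -0010*, -0011*, -0101*, -0110*, -0111*, -1000, -1101*, 0-011, 0-101*, 0-110, 00-10*, 00-11*, 0001-*, 001-0*, 001-1*, 0010-*, 0011-*, 1-001*, 1-010, 1-101*, 1-111*, 10-01*, 10-10*, 10-11*, 100-1*, 1001-*, 101-1*, 1011-*, 11-01*, 110-0, 1100-, 111-1*
[col 2] --101, -0-10*, -0-11*, -001-*, -01-1, -011-*, 00-1-*, 001--, 1--01, 1-1-1, 10--1, 10-1-*
[col 3] -0-1-
Prime implicants: --101, -0-1-, -01-1, -1000, 0-011, 0-110, 001--, 1--01, 1-010, 1-1-1, 10--1, 110-0, 1100-

-1000, 0-011, 0-110, 1-010, 110-0, 1100-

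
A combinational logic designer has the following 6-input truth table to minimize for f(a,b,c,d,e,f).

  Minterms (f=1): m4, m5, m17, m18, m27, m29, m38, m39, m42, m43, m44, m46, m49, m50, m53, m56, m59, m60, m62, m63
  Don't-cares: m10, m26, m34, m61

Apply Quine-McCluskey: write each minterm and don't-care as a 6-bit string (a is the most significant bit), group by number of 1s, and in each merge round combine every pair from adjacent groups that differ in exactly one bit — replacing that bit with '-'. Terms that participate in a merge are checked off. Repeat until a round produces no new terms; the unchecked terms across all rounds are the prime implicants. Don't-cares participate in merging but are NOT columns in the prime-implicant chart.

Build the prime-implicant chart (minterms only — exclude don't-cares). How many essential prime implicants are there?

Round 0: 000100✓ 000101✓ 001010✓ 010001✓ 010010✓ 011010✓ 011011✓ 011101✓ 100010✓ 100110✓ 100111✓ 101010✓ 101011✓ 101100✓ 101110✓ 110001✓ 110010✓ 110101✓ 111000✓ 111011✓ 111100✓ 111101✓ 111110✓ 111111✓
Round 1: -01010 -10001 -10010 -11011 -11101 0-1010 00010- 01-010 01101- 1-0010 1-1011 1-1100✓ 1-1110✓ 10-010✓ 10-110✓ 100-10✓ 10011- 101-10✓ 10101- 1011-0✓ 11-101 110-01 111-00 111-11 1111-0✓ 1111-1✓ 11110-✓ 11111-✓
Round 2: 1-11-0 10--10 1111--
PIs = {-01010, -10001, -10010, -11011, -11101, 0-1010, 00010-, 01-010, 01101-, 1-0010, 1-1011, 1-11-0, 10--10, 10011-, 10101-, 11-101, 110-01, 111-00, 111-11, 1111--}
Coverage chart:
  m4: 00010- ←essential
  m5: 00010- ←essential
  m17: -10001 ←essential
  m18: -10010,01-010
  m27: -11011,01101-
  m29: -11101 ←essential
  m38: 10--10,10011-
  m39: 10011- ←essential
  m42: -01010,10--10,10101-
  m43: 1-1011,10101-
  m44: 1-11-0 ←essential
  m46: 1-11-0,10--10
  m49: -10001,110-01
  m50: -10010,1-0010
  m53: 11-101,110-01
  m56: 111-00 ←essential
  m59: -11011,1-1011,111-11
  m60: 1-11-0,111-00,1111--
  m62: 1-11-0,1111--
  m63: 111-11,1111--
Essential: -10001, -11101, 00010-, 1-11-0, 10011-, 111-00

6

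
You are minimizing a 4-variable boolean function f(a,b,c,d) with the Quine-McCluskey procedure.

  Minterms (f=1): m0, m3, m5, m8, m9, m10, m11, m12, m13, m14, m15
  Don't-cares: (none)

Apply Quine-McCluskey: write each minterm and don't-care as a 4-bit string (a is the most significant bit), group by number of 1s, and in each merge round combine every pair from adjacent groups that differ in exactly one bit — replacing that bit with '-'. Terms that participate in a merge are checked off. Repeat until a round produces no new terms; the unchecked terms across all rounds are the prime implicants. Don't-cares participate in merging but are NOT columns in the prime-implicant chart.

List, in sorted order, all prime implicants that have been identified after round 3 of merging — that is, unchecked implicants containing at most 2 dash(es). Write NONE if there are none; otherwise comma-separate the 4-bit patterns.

Round 0: 0000✓ 0011✓ 0101✓ 1000✓ 1001✓ 1010✓ 1011✓ 1100✓ 1101✓ 1110✓ 1111✓
Round 1: -000 -011 -101 1-00✓ 1-01✓ 1-10✓ 1-11✓ 10-0✓ 10-1✓ 100-✓ 101-✓ 11-0✓ 11-1✓ 110-✓ 111-✓
Round 2: 1--0✓ 1--1✓ 1-0-✓ 1-1-✓ 10--✓ 11--✓
Round 3: 1---
PIs = {-000, -011, -101, 1---}

-000, -011, -101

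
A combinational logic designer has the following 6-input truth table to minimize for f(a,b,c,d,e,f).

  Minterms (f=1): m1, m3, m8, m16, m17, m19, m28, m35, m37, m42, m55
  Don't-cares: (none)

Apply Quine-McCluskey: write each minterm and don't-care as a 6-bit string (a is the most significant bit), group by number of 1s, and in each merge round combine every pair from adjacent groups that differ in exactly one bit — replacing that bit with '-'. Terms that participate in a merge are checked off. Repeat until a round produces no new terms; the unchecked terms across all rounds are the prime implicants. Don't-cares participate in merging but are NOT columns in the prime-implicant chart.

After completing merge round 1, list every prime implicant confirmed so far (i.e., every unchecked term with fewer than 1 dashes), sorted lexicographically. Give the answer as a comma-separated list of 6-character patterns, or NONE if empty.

[col 0] 000001*, 000011*, 001000, 010000*, 010001*, 010011*, 011100, 100011*, 100101, 101010, 110111
[col 1] -00011, 0-0001*, 0-0011*, 0000-1*, 0100-1*, 01000-
[col 2] 0-00-1
Prime implicants: -00011, 0-00-1, 001000, 01000-, 011100, 100101, 101010, 110111

001000, 011100, 100101, 101010, 110111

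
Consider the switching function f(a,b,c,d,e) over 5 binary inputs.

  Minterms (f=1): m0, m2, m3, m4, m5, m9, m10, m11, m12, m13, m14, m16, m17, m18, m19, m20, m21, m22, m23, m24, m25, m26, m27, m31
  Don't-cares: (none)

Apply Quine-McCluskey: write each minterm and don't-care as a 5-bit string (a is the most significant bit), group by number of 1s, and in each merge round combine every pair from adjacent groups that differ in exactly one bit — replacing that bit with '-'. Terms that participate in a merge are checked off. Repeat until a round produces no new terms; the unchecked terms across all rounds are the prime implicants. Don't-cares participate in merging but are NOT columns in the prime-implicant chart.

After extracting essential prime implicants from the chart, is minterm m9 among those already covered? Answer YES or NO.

NO

[col 0] 00000*, 00010*, 00011*, 00100*, 00101*, 01001*, 01010*, 01011*, 01100*, 01101*, 01110*, 10000*, 10001*, 10010*, 10011*, 10100*, 10101*, 10110*, 10111*, 11000*, 11001*, 11010*, 11011*, 11111*
[col 1] -0000*, -0010*, -0011*, -0100*, -0101*, -1001*, -1010*, -1011*, 0-010*, 0-011*, 0-100*, 0-101*, 00-00*, 000-0*, 0001-*, 0010-*, 01-01, 01-10, 010-1*, 0101-*, 011-0, 0110-*, 1-000*, 1-001*, 1-010*, 1-011*, 1-111*, 10-00*, 10-01*, 10-10*, 10-11*, 100-0*, 100-1*, 1000-*, 1001-*, 101-0*, 101-1*, 1010-*, 1011-*, 11-11*, 110-0*, 110-1*, 1100-*, 1101-*
[col 2] --010*, --011*, -0-00, -00-0, -001-*, -010-, -10-1, -101-*, 0-01-*, 0-10-, 1--11, 1-0-0*, 1-0-1*, 1-00-*, 1-01-*, 10--0*, 10--1*, 10-0-*, 10-1-*, 100--*, 101--*, 110--*
[col 3] --01-, 1-0--, 10---
Prime implicants: --01-, -0-00, -00-0, -010-, -10-1, 0-10-, 01-01, 01-10, 011-0, 1--11, 1-0--, 10---
PI chart (minterm → PIs covering it):
  0 | -0-00,-00-0
  2 | --01-,-00-0
  3 | --01-  (sole → essential)
  4 | -0-00,-010-,0-10-
  5 | -010-,0-10-
  9 | -10-1,01-01
  10 | --01-,01-10
  11 | --01-,-10-1
  12 | 0-10-,011-0
  13 | 0-10-,01-01
  14 | 01-10,011-0
  16 | -0-00,-00-0,1-0--,10---
  17 | 1-0--,10---
  18 | --01-,-00-0,1-0--,10---
  19 | --01-,1--11,1-0--,10---
  20 | -0-00,-010-,10---
  21 | -010-,10---
  22 | 10---  (sole → essential)
  23 | 1--11,10---
  24 | 1-0--  (sole → essential)
  25 | -10-1,1-0--
  26 | --01-,1-0--
  27 | --01-,-10-1,1--11,1-0--
  31 | 1--11  (sole → essential)
Essential prime implicants: --01-, 1--11, 1-0--, 10---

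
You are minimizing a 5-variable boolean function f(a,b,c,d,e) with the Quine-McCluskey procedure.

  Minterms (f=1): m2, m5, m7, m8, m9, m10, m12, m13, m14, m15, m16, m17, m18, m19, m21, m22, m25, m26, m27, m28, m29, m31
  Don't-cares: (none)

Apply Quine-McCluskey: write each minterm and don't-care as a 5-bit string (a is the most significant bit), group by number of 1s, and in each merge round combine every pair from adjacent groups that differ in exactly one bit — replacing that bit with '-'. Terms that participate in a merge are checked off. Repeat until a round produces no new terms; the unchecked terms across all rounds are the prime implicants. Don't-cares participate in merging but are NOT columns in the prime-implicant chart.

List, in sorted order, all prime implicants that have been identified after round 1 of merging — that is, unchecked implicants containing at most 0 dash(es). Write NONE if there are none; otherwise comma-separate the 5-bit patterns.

NONE

Round 0: 00010✓ 00101✓ 00111✓ 01000✓ 01001✓ 01010✓ 01100✓ 01101✓ 01110✓ 01111✓ 10000✓ 10001✓ 10010✓ 10011✓ 10101✓ 10110✓ 11001✓ 11010✓ 11011✓ 11100✓ 11101✓ 11111✓
Round 1: -0010✓ -0101✓ -1001✓ -1010✓ -1100✓ -1101✓ -1111✓ 0-010✓ 0-101✓ 0-111✓ 001-1✓ 01-00✓ 01-01✓ 01-10✓ 010-0✓ 0100-✓ 011-0✓ 011-1✓ 0110-✓ 0111-✓ 1-001✓ 1-010✓ 1-011✓ 1-101✓ 10-01✓ 10-10 100-0✓ 100-1✓ 1000-✓ 1001-✓ 11-01✓ 11-11✓ 110-1✓ 1101-✓ 111-1✓ 1110-✓
Round 2: --010 --101 -1-01 -11-1 -110- 0-1-1 01--0 01-0- 011-- 1--01 1-0-1 1-01- 100-- 11--1
PIs = {--010, --101, -1-01, -11-1, -110-, 0-1-1, 01--0, 01-0-, 011--, 1--01, 1-0-1, 1-01-, 10-10, 100--, 11--1}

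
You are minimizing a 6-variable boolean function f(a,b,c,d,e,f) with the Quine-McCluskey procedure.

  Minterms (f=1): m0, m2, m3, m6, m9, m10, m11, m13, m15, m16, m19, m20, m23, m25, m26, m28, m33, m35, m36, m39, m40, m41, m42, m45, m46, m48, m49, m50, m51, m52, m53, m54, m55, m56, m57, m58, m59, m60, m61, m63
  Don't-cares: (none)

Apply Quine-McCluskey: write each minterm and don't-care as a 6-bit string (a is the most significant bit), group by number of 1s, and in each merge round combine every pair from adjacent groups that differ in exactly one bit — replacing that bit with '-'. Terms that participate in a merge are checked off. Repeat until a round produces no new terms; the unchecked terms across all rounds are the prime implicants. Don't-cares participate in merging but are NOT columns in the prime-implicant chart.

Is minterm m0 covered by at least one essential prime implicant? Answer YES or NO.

Round 0: 000000✓ 000010✓ 000011✓ 000110✓ 001001✓ 001010✓ 001011✓ 001101✓ 001111✓ 010000✓ 010011✓ 010100✓ 010111✓ 011001✓ 011010✓ 011100✓ 100001✓ 100011✓ 100100✓ 100111✓ 101000✓ 101001✓ 101010✓ 101101✓ 101110✓ 110000✓ 110001✓ 110010✓ 110011✓ 110100✓ 110101✓ 110110✓ 110111✓ 111000✓ 111001✓ 111010✓ 111011✓ 111100✓ 111101✓ 111111✓
Round 1: -00011✓ -01001✓ -01010✓ -01101✓ -10000✓ -10011✓ -10100✓ -10111✓ -11001✓ -11010✓ -11100✓ 0-0000 0-0011✓ 0-1001✓ 0-1010✓ 00-010✓ 00-011✓ 000-10 0000-0 00001-✓ 001-01✓ 001-11✓ 0010-1✓ 00101-✓ 0011-1✓ 01-100✓ 010-00✓ 010-11✓ 1-0001✓ 1-0011✓ 1-0100 1-0111✓ 1-1000✓ 1-1001✓ 1-1010✓ 1-1101✓ 10-001✓ 100-11✓ 1000-1✓ 101-01✓ 101-10 1010-0✓ 10100-✓ 11-000✓ 11-001✓ 11-010✓ 11-011✓ 11-100✓ 11-101✓ 11-111✓ 110-00✓ 110-01✓ 110-10✓ 110-11✓ 1100-0✓ 1100-1✓ 11000-✓ 11001-✓ 1101-0✓ 1101-1✓ 11010-✓ 11011-✓ 111-00✓ 111-01✓ 111-11✓ 1110-0✓ 1110-1✓ 11100-✓ 11101-✓ 1111-1✓ 11110-✓
Round 2: --0011 --1001 --1010 -01-01 -1-100 -10-00 -10-11 00-01- 001--1 1--001 1-0-11 1-00-1 1-1-01 1-10-0 1-100- 11--00✓ 11--01✓ 11--11✓ 11-0-0✓ 11-0-1✓ 11-00-✓ 11-01-✓ 11-1-1✓ 11-10-✓ 110--0✓ 110--1✓ 110-0-✓ 110-1-✓ 1100--✓ 1101--✓ 111--1✓ 111-0-✓ 1110--✓
Round 3: 11---1 11--0- 11-0-- 110---
PIs = {--0011, --1001, --1010, -01-01, -1-100, -10-00, -10-11, 0-0000, 00-01-, 000-10, 0000-0, 001--1, 1--001, 1-0-11, 1-00-1, 1-0100, 1-1-01, 1-10-0, 1-100-, 101-10, 11---1, 11--0-, 11-0--, 110---}
Coverage chart:
  m0: 0-0000,0000-0
  m2: 00-01-,000-10,0000-0
  m3: --0011,00-01-
  m6: 000-10 ←essential
  m9: --1001,-01-01,001--1
  m10: --1010,00-01-
  m11: 00-01-,001--1
  m13: -01-01,001--1
  m15: 001--1 ←essential
  m16: -10-00,0-0000
  m19: --0011,-10-11
  m20: -1-100,-10-00
  m23: -10-11 ←essential
  m25: --1001 ←essential
  m26: --1010 ←essential
  m28: -1-100 ←essential
  m33: 1--001,1-00-1
  m35: --0011,1-0-11,1-00-1
  m36: 1-0100 ←essential
  m39: 1-0-11 ←essential
  m40: 1-10-0,1-100-
  m41: --1001,-01-01,1--001,1-1-01,1-100-
  m42: --1010,1-10-0,101-10
  m45: -01-01,1-1-01
  m46: 101-10 ←essential
  m48: -10-00,11--0-,11-0--,110---
  m49: 1--001,1-00-1,11---1,11--0-,11-0--,110---
  m50: 11-0--,110---
  m51: --0011,-10-11,1-0-11,1-00-1,11---1,11-0--,110---
  m52: -1-100,-10-00,1-0100,11--0-,110---
  m53: 11---1,11--0-,110---
  m54: 110--- ←essential
  m55: -10-11,1-0-11,11---1,110---
  m56: 1-10-0,1-100-,11--0-,11-0--
  m57: --1001,1--001,1-1-01,1-100-,11---1,11--0-,11-0--
  m58: --1010,1-10-0,11-0--
  m59: 11---1,11-0--
  m60: -1-100,11--0-
  m61: 1-1-01,11---1,11--0-
  m63: 11---1 ←essential
Essential: --1001, --1010, -1-100, -10-11, 000-10, 001--1, 1-0-11, 1-0100, 101-10, 11---1, 110---

NO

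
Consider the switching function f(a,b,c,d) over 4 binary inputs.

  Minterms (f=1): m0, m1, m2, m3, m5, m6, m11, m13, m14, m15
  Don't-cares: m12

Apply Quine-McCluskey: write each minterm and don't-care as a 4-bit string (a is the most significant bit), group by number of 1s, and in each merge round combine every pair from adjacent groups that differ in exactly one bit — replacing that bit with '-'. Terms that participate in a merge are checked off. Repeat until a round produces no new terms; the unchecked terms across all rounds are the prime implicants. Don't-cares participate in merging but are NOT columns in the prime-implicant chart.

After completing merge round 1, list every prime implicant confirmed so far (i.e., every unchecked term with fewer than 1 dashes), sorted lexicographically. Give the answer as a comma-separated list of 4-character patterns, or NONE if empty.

NONE

[col 0] 0000*, 0001*, 0010*, 0011*, 0101*, 0110*, 1011*, 1100*, 1101*, 1110*, 1111*
[col 1] -011, -101, -110, 0-01, 0-10, 00-0*, 00-1*, 000-*, 001-*, 1-11, 11-0*, 11-1*, 110-*, 111-*
[col 2] 00--, 11--
Prime implicants: -011, -101, -110, 0-01, 0-10, 00--, 1-11, 11--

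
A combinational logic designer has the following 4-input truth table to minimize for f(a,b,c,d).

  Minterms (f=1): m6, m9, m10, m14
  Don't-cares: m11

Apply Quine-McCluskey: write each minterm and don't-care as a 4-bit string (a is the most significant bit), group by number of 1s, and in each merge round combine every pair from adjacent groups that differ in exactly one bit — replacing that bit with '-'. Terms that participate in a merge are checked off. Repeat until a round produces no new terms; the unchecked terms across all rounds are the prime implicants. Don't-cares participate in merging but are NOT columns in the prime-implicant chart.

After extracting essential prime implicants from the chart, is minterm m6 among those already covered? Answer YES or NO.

size-2^0 implicants → 0110(✓)  1001(✓)  1010(✓)  1011(✓)  1110(✓)
size-2^1 implicants → -110  1-10  10-1  101-
Unchecked terms (primes): -110, 1-10, 10-1, 101-
Minterm coverage:
  m6 ⊆ -110 [E]
  m9 ⊆ 10-1 [E]
  m10 ⊆ 1-10,101-
  m14 ⊆ -110,1-10
E = {-110, 10-1}

YES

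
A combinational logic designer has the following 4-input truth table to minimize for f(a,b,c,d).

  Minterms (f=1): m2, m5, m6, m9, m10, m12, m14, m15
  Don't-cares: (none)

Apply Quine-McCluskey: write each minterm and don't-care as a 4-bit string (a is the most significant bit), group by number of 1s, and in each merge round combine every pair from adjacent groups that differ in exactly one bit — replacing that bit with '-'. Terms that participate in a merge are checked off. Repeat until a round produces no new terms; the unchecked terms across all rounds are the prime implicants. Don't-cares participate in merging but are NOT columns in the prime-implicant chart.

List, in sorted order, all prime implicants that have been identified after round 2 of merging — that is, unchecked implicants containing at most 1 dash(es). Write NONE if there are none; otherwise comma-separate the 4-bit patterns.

0101, 1001, 11-0, 111-

[col 0] 0010*, 0101, 0110*, 1001, 1010*, 1100*, 1110*, 1111*
[col 1] -010*, -110*, 0-10*, 1-10*, 11-0, 111-
[col 2] --10
Prime implicants: --10, 0101, 1001, 11-0, 111-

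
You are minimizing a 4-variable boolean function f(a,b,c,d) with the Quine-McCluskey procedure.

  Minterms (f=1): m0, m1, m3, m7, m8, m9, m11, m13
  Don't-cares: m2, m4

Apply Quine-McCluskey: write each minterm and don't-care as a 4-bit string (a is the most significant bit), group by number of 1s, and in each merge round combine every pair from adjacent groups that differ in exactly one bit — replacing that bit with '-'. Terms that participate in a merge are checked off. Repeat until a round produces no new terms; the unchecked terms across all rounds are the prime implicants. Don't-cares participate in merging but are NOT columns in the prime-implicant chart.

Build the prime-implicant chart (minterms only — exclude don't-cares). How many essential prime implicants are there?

[col 0] 0000*, 0001*, 0010*, 0011*, 0100*, 0111*, 1000*, 1001*, 1011*, 1101*
[col 1] -000*, -001*, -011*, 0-00, 0-11, 00-0*, 00-1*, 000-*, 001-*, 1-01, 10-1*, 100-*
[col 2] -0-1, -00-, 00--
Prime implicants: -0-1, -00-, 0-00, 0-11, 00--, 1-01
PI chart (minterm → PIs covering it):
  0 | -00-,0-00,00--
  1 | -0-1,-00-,00--
  3 | -0-1,0-11,00--
  7 | 0-11  (sole → essential)
  8 | -00-  (sole → essential)
  9 | -0-1,-00-,1-01
  11 | -0-1  (sole → essential)
  13 | 1-01  (sole → essential)
Essential prime implicants: -0-1, -00-, 0-11, 1-01

4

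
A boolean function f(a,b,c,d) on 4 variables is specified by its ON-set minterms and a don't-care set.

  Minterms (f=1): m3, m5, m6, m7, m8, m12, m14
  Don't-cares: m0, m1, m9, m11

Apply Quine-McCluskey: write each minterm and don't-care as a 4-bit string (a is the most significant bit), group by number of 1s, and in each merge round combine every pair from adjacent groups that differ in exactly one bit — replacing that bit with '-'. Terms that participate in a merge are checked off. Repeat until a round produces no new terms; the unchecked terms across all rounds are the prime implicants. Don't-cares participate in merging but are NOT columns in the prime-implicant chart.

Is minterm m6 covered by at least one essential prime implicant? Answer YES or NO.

Round 0: 0000✓ 0001✓ 0011✓ 0101✓ 0110✓ 0111✓ 1000✓ 1001✓ 1011✓ 1100✓ 1110✓
Round 1: -000✓ -001✓ -011✓ -110 0-01✓ 0-11✓ 00-1✓ 000-✓ 01-1✓ 011- 1-00 10-1✓ 100-✓ 11-0
Round 2: -0-1 -00- 0--1
PIs = {-0-1, -00-, -110, 0--1, 011-, 1-00, 11-0}
Coverage chart:
  m3: -0-1,0--1
  m5: 0--1 ←essential
  m6: -110,011-
  m7: 0--1,011-
  m8: -00-,1-00
  m12: 1-00,11-0
  m14: -110,11-0
Essential: 0--1

NO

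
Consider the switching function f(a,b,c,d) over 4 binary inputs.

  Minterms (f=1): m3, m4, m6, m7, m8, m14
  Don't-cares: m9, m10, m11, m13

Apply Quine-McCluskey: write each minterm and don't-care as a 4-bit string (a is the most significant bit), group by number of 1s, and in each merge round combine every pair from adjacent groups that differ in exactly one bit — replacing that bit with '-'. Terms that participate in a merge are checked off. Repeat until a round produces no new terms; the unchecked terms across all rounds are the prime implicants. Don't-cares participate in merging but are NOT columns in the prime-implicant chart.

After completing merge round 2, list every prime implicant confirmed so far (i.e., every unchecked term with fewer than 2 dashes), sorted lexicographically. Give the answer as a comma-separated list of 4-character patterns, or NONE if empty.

-011, -110, 0-11, 01-0, 011-, 1-01, 1-10

[col 0] 0011*, 0100*, 0110*, 0111*, 1000*, 1001*, 1010*, 1011*, 1101*, 1110*
[col 1] -011, -110, 0-11, 01-0, 011-, 1-01, 1-10, 10-0*, 10-1*, 100-*, 101-*
[col 2] 10--
Prime implicants: -011, -110, 0-11, 01-0, 011-, 1-01, 1-10, 10--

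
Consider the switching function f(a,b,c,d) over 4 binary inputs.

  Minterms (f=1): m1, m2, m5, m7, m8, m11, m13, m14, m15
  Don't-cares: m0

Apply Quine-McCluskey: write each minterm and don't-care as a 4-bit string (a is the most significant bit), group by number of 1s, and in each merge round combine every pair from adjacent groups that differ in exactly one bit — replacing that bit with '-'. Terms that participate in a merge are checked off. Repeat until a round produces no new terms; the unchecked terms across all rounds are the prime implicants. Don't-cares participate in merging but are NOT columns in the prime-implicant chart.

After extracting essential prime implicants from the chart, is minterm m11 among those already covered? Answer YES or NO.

YES

Round 0: 0000✓ 0001✓ 0010✓ 0101✓ 0111✓ 1000✓ 1011✓ 1101✓ 1110✓ 1111✓
Round 1: -000 -101✓ -111✓ 0-01 00-0 000- 01-1✓ 1-11 11-1✓ 111-
Round 2: -1-1
PIs = {-000, -1-1, 0-01, 00-0, 000-, 1-11, 111-}
Coverage chart:
  m1: 0-01,000-
  m2: 00-0 ←essential
  m5: -1-1,0-01
  m7: -1-1 ←essential
  m8: -000 ←essential
  m11: 1-11 ←essential
  m13: -1-1 ←essential
  m14: 111- ←essential
  m15: -1-1,1-11,111-
Essential: -000, -1-1, 00-0, 1-11, 111-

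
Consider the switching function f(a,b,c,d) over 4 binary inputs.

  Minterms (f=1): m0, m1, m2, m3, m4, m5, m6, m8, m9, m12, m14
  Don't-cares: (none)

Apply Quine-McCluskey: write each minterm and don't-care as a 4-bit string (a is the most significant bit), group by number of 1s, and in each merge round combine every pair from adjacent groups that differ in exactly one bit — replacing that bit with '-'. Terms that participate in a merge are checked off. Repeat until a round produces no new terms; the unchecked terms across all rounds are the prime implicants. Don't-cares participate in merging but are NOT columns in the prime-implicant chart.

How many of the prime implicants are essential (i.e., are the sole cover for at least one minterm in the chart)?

Round 0: 0000✓ 0001✓ 0010✓ 0011✓ 0100✓ 0101✓ 0110✓ 1000✓ 1001✓ 1100✓ 1110✓
Round 1: -000✓ -001✓ -100✓ -110✓ 0-00✓ 0-01✓ 0-10✓ 00-0✓ 00-1✓ 000-✓ 001-✓ 01-0✓ 010-✓ 1-00✓ 100-✓ 11-0✓
Round 2: --00 -00- -1-0 0--0 0-0- 00--
PIs = {--00, -00-, -1-0, 0--0, 0-0-, 00--}
Coverage chart:
  m0: --00,-00-,0--0,0-0-,00--
  m1: -00-,0-0-,00--
  m2: 0--0,00--
  m3: 00-- ←essential
  m4: --00,-1-0,0--0,0-0-
  m5: 0-0- ←essential
  m6: -1-0,0--0
  m8: --00,-00-
  m9: -00- ←essential
  m12: --00,-1-0
  m14: -1-0 ←essential
Essential: -00-, -1-0, 0-0-, 00--

4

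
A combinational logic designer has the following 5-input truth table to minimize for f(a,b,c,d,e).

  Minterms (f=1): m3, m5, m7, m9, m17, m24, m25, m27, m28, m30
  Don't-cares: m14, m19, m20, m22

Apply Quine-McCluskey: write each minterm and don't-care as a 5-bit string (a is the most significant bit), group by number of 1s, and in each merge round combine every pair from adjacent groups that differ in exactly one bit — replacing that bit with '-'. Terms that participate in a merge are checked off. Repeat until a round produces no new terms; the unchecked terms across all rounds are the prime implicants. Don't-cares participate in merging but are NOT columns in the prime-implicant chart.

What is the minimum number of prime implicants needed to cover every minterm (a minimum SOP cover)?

[col 0] 00011*, 00101*, 00111*, 01001*, 01110*, 10001*, 10011*, 10100*, 10110*, 11000*, 11001*, 11011*, 11100*, 11110*
[col 1] -0011, -1001, -1110, 00-11, 001-1, 1-001*, 1-011*, 1-100*, 1-110*, 100-1*, 101-0*, 11-00, 110-1*, 1100-, 111-0*
[col 2] 1-0-1, 1-1-0
Prime implicants: -0011, -1001, -1110, 00-11, 001-1, 1-0-1, 1-1-0, 11-00, 1100-
PI chart (minterm → PIs covering it):
  3 | -0011,00-11
  5 | 001-1  (sole → essential)
  7 | 00-11,001-1
  9 | -1001  (sole → essential)
  17 | 1-0-1  (sole → essential)
  24 | 11-00,1100-
  25 | -1001,1-0-1,1100-
  27 | 1-0-1  (sole → essential)
  28 | 1-1-0,11-00
  30 | -1110,1-1-0
Essential prime implicants: -1001, 001-1, 1-0-1
Petrick residual → -0011, -1110, 11-00
Minimum SOP uses 6 PIs: b'c'de + bc'd'e + bcde' + a'b'ce + ac'e + abd'e'

6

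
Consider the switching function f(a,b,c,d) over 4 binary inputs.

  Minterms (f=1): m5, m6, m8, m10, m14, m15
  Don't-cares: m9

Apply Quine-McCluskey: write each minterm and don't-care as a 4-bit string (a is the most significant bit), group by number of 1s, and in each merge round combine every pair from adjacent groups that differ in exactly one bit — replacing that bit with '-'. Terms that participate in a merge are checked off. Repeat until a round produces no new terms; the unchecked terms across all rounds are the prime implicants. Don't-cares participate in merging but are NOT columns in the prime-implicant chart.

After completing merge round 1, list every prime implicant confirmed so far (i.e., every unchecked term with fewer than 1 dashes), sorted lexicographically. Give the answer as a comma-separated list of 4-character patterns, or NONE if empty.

size-2^0 implicants → 0101  0110(✓)  1000(✓)  1001(✓)  1010(✓)  1110(✓)  1111(✓)
size-2^1 implicants → -110  1-10  10-0  100-  111-
Unchecked terms (primes): -110, 0101, 1-10, 10-0, 100-, 111-

0101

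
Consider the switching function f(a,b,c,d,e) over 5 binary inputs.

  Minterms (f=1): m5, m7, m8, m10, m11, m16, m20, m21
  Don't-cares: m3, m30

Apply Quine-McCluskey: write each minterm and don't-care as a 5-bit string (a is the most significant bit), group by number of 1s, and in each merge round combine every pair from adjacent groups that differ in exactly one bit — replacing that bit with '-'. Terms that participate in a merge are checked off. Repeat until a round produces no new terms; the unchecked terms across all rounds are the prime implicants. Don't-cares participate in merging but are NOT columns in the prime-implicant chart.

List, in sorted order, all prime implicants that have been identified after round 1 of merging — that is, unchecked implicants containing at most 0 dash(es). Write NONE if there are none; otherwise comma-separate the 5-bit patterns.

11110

size-2^0 implicants → 00011(✓)  00101(✓)  00111(✓)  01000(✓)  01010(✓)  01011(✓)  10000(✓)  10100(✓)  10101(✓)  11110
size-2^1 implicants → -0101  0-011  00-11  001-1  010-0  0101-  10-00  1010-
Unchecked terms (primes): -0101, 0-011, 00-11, 001-1, 010-0, 0101-, 10-00, 1010-, 11110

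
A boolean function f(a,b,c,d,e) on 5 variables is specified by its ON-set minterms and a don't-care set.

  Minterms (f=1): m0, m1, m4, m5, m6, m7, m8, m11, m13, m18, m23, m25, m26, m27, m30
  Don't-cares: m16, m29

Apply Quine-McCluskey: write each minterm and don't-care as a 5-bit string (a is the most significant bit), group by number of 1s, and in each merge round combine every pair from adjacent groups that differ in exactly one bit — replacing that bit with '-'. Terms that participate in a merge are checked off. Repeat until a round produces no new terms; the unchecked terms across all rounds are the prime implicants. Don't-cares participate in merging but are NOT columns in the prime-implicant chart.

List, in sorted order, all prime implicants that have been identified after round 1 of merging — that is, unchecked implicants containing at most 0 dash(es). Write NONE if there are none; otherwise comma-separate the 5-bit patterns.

NONE

[col 0] 00000*, 00001*, 00100*, 00101*, 00110*, 00111*, 01000*, 01011*, 01101*, 10000*, 10010*, 10111*, 11001*, 11010*, 11011*, 11101*, 11110*
[col 1] -0000, -0111, -1011, -1101, 0-000, 0-101, 00-00*, 00-01*, 0000-*, 001-0*, 001-1*, 0010-*, 0011-*, 1-010, 100-0, 11-01, 11-10, 110-1, 1101-
[col 2] 00-0-, 001--
Prime implicants: -0000, -0111, -1011, -1101, 0-000, 0-101, 00-0-, 001--, 1-010, 100-0, 11-01, 11-10, 110-1, 1101-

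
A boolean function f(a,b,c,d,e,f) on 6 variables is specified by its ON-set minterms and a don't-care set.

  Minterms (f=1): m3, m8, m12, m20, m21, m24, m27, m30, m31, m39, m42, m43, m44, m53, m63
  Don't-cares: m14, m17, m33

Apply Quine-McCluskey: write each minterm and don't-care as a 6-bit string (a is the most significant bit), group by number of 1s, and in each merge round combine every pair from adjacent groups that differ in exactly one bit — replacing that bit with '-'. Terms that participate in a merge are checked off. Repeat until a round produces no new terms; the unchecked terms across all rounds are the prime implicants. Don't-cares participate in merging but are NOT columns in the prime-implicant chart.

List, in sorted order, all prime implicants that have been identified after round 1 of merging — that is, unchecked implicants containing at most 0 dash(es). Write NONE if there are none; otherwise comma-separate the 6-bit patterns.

size-2^0 implicants → 000011  001000(✓)  001100(✓)  001110(✓)  010001(✓)  010100(✓)  010101(✓)  011000(✓)  011011(✓)  011110(✓)  011111(✓)  100001  100111  101010(✓)  101011(✓)  101100(✓)  110101(✓)  111111(✓)
size-2^1 implicants → -01100  -10101  -11111  0-1000  0-1110  001-00  0011-0  010-01  01010-  011-11  01111-  10101-
Unchecked terms (primes): -01100, -10101, -11111, 0-1000, 0-1110, 000011, 001-00, 0011-0, 010-01, 01010-, 011-11, 01111-, 100001, 100111, 10101-

000011, 100001, 100111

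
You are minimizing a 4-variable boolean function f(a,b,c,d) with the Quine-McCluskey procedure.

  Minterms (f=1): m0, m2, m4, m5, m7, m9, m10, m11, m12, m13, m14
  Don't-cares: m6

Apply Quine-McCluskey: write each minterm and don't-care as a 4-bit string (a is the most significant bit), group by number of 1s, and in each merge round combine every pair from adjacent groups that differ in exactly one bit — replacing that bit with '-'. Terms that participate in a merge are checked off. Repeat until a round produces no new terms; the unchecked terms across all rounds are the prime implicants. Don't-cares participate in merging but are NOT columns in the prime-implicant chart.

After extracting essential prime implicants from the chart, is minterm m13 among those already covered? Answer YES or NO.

[col 0] 0000*, 0010*, 0100*, 0101*, 0110*, 0111*, 1001*, 1010*, 1011*, 1100*, 1101*, 1110*
[col 1] -010*, -100*, -101*, -110*, 0-00*, 0-10*, 00-0*, 01-0*, 01-1*, 010-*, 011-*, 1-01, 1-10*, 10-1, 101-, 11-0*, 110-*
[col 2] --10, -1-0, -10-, 0--0, 01--
Prime implicants: --10, -1-0, -10-, 0--0, 01--, 1-01, 10-1, 101-
PI chart (minterm → PIs covering it):
  0 | 0--0  (sole → essential)
  2 | --10,0--0
  4 | -1-0,-10-,0--0,01--
  5 | -10-,01--
  7 | 01--  (sole → essential)
  9 | 1-01,10-1
  10 | --10,101-
  11 | 10-1,101-
  12 | -1-0,-10-
  13 | -10-,1-01
  14 | --10,-1-0
Essential prime implicants: 0--0, 01--

NO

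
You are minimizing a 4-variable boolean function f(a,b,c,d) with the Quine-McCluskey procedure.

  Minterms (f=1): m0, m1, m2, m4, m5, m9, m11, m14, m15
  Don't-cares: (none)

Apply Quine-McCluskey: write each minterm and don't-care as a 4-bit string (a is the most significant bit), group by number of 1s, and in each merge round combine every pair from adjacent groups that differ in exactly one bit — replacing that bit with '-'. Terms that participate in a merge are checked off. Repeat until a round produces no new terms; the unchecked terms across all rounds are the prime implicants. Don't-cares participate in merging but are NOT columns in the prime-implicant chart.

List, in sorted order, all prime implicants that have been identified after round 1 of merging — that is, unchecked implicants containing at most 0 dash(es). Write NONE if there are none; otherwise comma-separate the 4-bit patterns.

NONE

Round 0: 0000✓ 0001✓ 0010✓ 0100✓ 0101✓ 1001✓ 1011✓ 1110✓ 1111✓
Round 1: -001 0-00✓ 0-01✓ 00-0 000-✓ 010-✓ 1-11 10-1 111-
Round 2: 0-0-
PIs = {-001, 0-0-, 00-0, 1-11, 10-1, 111-}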